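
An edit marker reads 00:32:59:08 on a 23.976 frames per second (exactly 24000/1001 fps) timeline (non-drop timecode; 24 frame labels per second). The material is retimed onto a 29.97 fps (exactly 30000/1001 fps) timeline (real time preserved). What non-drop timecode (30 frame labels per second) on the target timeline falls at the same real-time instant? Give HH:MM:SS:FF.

00:32:59:10

Source frame index: (0×3600 + 32×60 + 59) × 24 + 8 = 47504.
Real time: 47504 / (24000/1001) = 2971969/1500 s.
Target frame: (2971969/1500) × (30000/1001) = 59380.
At 30 labels/s: frame 59380 → 00:32:59:10.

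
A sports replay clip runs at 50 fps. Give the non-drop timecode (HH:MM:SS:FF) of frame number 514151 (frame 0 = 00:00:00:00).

02:51:23:01

514151 ÷ 50 = 10283 full seconds, remainder 1 frame.
10283 s = 2 h 51 min 23 s.
Timecode: 02:51:23:01.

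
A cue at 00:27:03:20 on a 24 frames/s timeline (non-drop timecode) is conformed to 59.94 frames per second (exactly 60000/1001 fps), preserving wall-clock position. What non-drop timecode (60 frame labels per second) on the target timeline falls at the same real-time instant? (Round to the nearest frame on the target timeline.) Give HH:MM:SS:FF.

00:27:02:13

Source frame index: (0×3600 + 27×60 + 3) × 24 + 20 = 38972.
Real time: 38972 / (24) = 9743/6 s.
Target frame: (9743/6) × (60000/1001) = 97430000/1001 ≈ 97332.667 → 97333.
At 60 labels/s: frame 97333 → 00:27:02:13.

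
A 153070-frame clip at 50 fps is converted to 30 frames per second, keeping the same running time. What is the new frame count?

91842 frames

Frames at target rate = 153070 × (30) / (50) = 91842.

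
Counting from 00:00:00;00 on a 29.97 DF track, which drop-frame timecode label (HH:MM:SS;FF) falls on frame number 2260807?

20:57:15;21

Each 10-minute DF block holds 10 × 60 × 30 − 9 × 2 = 17982 frames. 2260807 ÷ 17982 → 125 full blocks, remainder 13057.
Within the partial block the first minute is 1800 frames and each further minute 1798, so 7 further minute boundaries passed. Total skipped labels = 18 × 125 + 2 × 7 = 2264.
Non-drop label index = 2260807 + 2264 = 2263071; at 30 labels/s that is 20:57:15:21, i.e. DF 20:57:15;21.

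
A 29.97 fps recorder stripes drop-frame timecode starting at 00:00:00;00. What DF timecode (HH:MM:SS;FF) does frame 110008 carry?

Ten DF minutes hold 17982 frames, so frame 110008 lies in block 6 (frames 107892–125873) with 2116 frames into that block.
The block's first minute is 1800 frames and the rest 1798 each; 2116 frames reaches minute 1, so 6 × 18 + 1 × 2 = 110 labels have been skipped so far.
Adding those back, label number 110008 + 110 = 110118 at 30 labels/s is 3670 s + 18 f = 1 h 1 min 10 s frame 18, i.e. 01:01:10;18.

01:01:10;18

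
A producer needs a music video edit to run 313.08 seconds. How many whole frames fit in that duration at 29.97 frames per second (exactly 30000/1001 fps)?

9383 frames

Frames = 313.08 × 30000/1001 = 9392400/1001 ≈ 9383.0170.
Complete frames: 9383.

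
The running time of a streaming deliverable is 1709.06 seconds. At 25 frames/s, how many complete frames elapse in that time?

42726 frames

Frames = 1709.06 × 25 = 85453/2 ≈ 42726.5000.
Complete frames: 42726.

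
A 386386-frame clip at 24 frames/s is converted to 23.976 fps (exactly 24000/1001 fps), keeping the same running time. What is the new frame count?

Target frames = source frames × (target rate / source rate) = 386386 × (24000/1001)/(24) = 386386 × 1000/1001 = 386000.

386000 frames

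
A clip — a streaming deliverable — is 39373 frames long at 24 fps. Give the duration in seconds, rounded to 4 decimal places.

1640.5417 seconds

Running time = 39373 × 1/24 = 39373/24 s ≈ 1640.5417 s.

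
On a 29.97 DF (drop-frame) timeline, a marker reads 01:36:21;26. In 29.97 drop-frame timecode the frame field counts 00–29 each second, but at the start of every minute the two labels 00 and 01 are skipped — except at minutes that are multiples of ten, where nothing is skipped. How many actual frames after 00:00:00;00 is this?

As if non-drop at 30 labels/s: (1 × 3600 + 36 × 60 + 21) × 30 + 26 = 173456.
Minute boundaries passed: 96; those not divisible by 10: 96 − 9 = 87; dropped labels = 2 × 87 = 174.
Actual frame index = 173456 − 174 = 173282.

173282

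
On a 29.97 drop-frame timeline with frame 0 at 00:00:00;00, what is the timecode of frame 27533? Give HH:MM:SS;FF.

00:15:18;21

Each 10-minute DF block holds 10 × 60 × 30 − 9 × 2 = 17982 frames. 27533 ÷ 17982 → 1 full block, remainder 9551.
Within the partial block the first minute is 1800 frames and each further minute 1798, so 5 further minute boundaries passed. Total skipped labels = 18 × 1 + 2 × 5 = 28.
Non-drop label index = 27533 + 28 = 27561; at 30 labels/s that is 00:15:18:21, i.e. DF 00:15:18;21.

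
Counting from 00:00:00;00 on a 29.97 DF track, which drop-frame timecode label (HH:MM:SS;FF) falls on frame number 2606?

00:01:26;28

Each 10-minute DF block holds 10 × 60 × 30 − 9 × 2 = 17982 frames. 2606 ÷ 17982 → 0 full blocks, remainder 2606.
Within the partial block the first minute is 1800 frames and each further minute 1798, so 1 further minute boundary passed. Total skipped labels = 18 × 0 + 2 × 1 = 2.
Non-drop label index = 2606 + 2 = 2608; at 30 labels/s that is 00:01:26:28, i.e. DF 00:01:26;28.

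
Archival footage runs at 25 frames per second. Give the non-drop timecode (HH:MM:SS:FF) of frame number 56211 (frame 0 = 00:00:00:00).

00:37:28:11

56211 ÷ 25 = 2248 full seconds, remainder 11 frames.
2248 s = 0 h 37 min 28 s.
Timecode: 00:37:28:11.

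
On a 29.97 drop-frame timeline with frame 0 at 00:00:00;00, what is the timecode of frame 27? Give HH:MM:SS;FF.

Each 10-minute DF block holds 10 × 60 × 30 − 9 × 2 = 17982 frames. 27 ÷ 17982 → 0 full blocks, remainder 27.
Within the partial block the first minute is 1800 frames and each further minute 1798, so 0 further minute boundaries passed. Total skipped labels = 18 × 0 + 2 × 0 = 0.
Non-drop label index = 27 + 0 = 27; at 30 labels/s that is 00:00:00:27, i.e. DF 00:00:00;27.

00:00:00;27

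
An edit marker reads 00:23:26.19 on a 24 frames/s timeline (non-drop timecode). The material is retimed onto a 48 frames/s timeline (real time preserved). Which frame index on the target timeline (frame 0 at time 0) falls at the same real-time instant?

Source frame index: (0×3600 + 23×60 + 26) × 24 + 19 = 33763.
Real time: 33763 / (24) = 33763/24 s.
Target frame: (33763/24) × (48) = 67526.

frame 67526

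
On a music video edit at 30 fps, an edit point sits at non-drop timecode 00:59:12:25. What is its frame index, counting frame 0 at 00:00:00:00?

106585

Total seconds to the label: (0 × 3600 + 59 × 60 + 12) = 3552.
Frame index = 3552 × 30 + 25 = 106585.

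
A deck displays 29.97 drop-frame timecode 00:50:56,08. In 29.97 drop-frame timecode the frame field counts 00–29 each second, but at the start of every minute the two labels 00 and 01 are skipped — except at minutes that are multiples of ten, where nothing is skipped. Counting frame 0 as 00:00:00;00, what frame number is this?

91598

As if non-drop at 30 labels/s: (0 × 3600 + 50 × 60 + 56) × 30 + 8 = 91688.
Minute boundaries passed: 50; those not divisible by 10: 50 − 5 = 45; dropped labels = 2 × 45 = 90.
Actual frame index = 91688 − 90 = 91598.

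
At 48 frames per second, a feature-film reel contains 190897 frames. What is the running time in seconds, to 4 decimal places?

Running time = 190897 × 1/48 = 190897/48 s ≈ 3977.0208 s.

3977.0208 seconds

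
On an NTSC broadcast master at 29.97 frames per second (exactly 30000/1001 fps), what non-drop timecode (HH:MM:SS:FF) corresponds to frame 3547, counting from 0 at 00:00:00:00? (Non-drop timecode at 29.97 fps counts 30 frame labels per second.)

3547 ÷ 30 = 118 full seconds, remainder 7 frames.
118 s = 0 h 1 min 58 s.
Timecode: 00:01:58:07.

00:01:58:07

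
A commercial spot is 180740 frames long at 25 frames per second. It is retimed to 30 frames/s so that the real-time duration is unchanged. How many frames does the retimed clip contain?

216888 frames

Frames at target rate = 180740 × (30) / (25) = 216888.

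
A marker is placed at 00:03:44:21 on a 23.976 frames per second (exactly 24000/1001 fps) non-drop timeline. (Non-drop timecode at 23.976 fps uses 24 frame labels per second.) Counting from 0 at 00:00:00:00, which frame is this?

Total seconds to the label: (0 × 3600 + 3 × 60 + 44) = 224.
Frame index = 224 × 24 + 21 = 5397.

frame 5397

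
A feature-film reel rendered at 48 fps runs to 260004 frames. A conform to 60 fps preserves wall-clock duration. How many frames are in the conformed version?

Target frames = source frames × (target rate / source rate) = 260004 × (60)/(48) = 260004 × 5/4 = 325005.

325005 frames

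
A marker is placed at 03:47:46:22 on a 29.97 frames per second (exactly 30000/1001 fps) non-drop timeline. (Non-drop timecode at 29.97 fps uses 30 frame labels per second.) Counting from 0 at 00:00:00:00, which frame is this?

Total seconds to the label: (3 × 3600 + 47 × 60 + 46) = 13666.
Frame index = 13666 × 30 + 22 = 410002.

410002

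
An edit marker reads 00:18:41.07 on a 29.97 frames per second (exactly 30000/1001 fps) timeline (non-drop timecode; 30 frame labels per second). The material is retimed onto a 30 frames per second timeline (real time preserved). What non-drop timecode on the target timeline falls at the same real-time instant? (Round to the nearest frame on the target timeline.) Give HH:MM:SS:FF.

00:18:42:11

Source frame index: (0×3600 + 18×60 + 41) × 30 + 7 = 33637.
Real time: 33637 / (30000/1001) = 33670637/30000 s.
Target frame: (33670637/30000) × (30) = 33670637/1000 ≈ 33670.637 → 33671.
At 30 labels/s: frame 33671 → 00:18:42:11.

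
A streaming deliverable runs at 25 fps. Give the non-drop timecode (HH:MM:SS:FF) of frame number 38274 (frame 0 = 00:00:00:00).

00:25:30:24

38274 ÷ 25 = 1530 full seconds, remainder 24 frames.
1530 s = 0 h 25 min 30 s.
Timecode: 00:25:30:24.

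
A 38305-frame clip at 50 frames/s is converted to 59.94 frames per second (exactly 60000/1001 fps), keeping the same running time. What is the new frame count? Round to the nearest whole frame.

45920 frames

Frames at target rate = 38305 × (60000/1001) / (50) = 45966000/1001 ≈ 45920.080.
Nearest whole frame: 45920.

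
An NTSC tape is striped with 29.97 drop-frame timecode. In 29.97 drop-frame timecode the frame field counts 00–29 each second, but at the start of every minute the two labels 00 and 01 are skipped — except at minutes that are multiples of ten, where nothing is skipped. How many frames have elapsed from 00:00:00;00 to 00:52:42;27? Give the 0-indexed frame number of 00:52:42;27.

94793

Complete 10-minute blocks: 5, each 17982 frames → 89910.
Remaining 2 whole minutes in the current block: 1800 + 1 × 1798 = 3598 frames.
Within the current minute: 42 × 30 + 27 − 2 = 1285 (labels ;00/;01 skipped at this minute). Total = 89910 + 3598 + 1285 = 94793.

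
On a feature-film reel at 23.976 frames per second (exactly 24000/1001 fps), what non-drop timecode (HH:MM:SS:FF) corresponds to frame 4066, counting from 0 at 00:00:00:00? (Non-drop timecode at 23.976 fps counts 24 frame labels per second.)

4066 ÷ 24 = 169 full seconds, remainder 10 frames.
169 s = 0 h 2 min 49 s.
Timecode: 00:02:49:10.

00:02:49:10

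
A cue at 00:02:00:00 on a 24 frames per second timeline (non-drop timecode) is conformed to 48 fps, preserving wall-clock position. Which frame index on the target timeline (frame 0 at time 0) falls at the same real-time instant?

frame 5760

Source frame index: (0×3600 + 2×60 + 0) × 24 + 0 = 2880.
Real time: 2880 / (24) = 120 s.
Target frame: (120) × (48) = 5760.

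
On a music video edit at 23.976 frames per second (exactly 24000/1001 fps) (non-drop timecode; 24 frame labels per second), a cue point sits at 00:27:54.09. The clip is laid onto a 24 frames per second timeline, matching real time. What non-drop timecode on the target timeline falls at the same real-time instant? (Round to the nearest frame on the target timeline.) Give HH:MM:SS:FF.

Source frame index: (0×3600 + 27×60 + 54) × 24 + 9 = 40185.
Real time: 40185 / (24000/1001) = 2681679/1600 s.
Target frame: (2681679/1600) × (24) = 8045037/200 ≈ 40225.185 → 40225.
At 24 labels/s: frame 40225 → 00:27:56:01.

00:27:56:01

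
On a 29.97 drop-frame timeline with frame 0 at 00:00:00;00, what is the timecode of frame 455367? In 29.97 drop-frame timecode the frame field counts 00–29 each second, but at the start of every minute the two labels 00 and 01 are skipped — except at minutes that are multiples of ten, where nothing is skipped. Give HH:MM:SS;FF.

04:13:14;03

Ten DF minutes hold 17982 frames, so frame 455367 lies in block 25 (frames 449550–467531) with 5817 frames into that block.
The block's first minute is 1800 frames and the rest 1798 each; 5817 frames reaches minute 3, so 25 × 18 + 3 × 2 = 456 labels have been skipped so far.
Adding those back, label number 455367 + 456 = 455823 at 30 labels/s is 15194 s + 3 f = 4 h 13 min 14 s frame 3, i.e. 04:13:14;03.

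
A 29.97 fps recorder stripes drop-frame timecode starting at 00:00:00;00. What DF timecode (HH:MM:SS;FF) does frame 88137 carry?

00:49:00;27

Each 10-minute DF block holds 10 × 60 × 30 − 9 × 2 = 17982 frames. 88137 ÷ 17982 → 4 full blocks, remainder 16209.
Within the partial block the first minute is 1800 frames and each further minute 1798, so 9 further minute boundaries passed. Total skipped labels = 18 × 4 + 2 × 9 = 90.
Non-drop label index = 88137 + 90 = 88227; at 30 labels/s that is 00:49:00:27, i.e. DF 00:49:00;27.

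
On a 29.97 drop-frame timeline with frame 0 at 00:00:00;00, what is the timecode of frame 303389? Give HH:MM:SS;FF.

02:48:43;03

Each 10-minute DF block holds 10 × 60 × 30 − 9 × 2 = 17982 frames. 303389 ÷ 17982 → 16 full blocks, remainder 15677.
Within the partial block the first minute is 1800 frames and each further minute 1798, so 8 further minute boundaries passed. Total skipped labels = 18 × 16 + 2 × 8 = 304.
Non-drop label index = 303389 + 304 = 303693; at 30 labels/s that is 02:48:43:03, i.e. DF 02:48:43;03.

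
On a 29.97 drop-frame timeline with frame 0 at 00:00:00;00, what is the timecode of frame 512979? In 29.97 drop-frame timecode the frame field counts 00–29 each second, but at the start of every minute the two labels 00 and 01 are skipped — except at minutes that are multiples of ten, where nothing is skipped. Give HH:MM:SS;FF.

04:45:16;13

Ten DF minutes hold 17982 frames, so frame 512979 lies in block 28 (frames 503496–521477) with 9483 frames into that block.
The block's first minute is 1800 frames and the rest 1798 each; 9483 frames reaches minute 5, so 28 × 18 + 5 × 2 = 514 labels have been skipped so far.
Adding those back, label number 512979 + 514 = 513493 at 30 labels/s is 17116 s + 13 f = 4 h 45 min 16 s frame 13, i.e. 04:45:16;13.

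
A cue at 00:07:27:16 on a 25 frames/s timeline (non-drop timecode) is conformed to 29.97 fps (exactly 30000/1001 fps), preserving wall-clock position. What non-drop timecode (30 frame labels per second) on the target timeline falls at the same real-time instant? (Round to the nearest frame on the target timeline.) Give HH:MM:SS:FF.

00:07:27:06

Source frame index: (0×3600 + 7×60 + 27) × 25 + 16 = 11191.
Real time: 11191 / (25) = 11191/25 s.
Target frame: (11191/25) × (30000/1001) = 13429200/1001 ≈ 13415.784 → 13416.
At 30 labels/s: frame 13416 → 00:07:27:06.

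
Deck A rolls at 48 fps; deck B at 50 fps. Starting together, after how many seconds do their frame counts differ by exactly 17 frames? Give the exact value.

The gap grows by |50 − 48| = 2 frames per second.
Time for a 17-frame gap: 17 ÷ (2) = 8.5 s.

8.5 seconds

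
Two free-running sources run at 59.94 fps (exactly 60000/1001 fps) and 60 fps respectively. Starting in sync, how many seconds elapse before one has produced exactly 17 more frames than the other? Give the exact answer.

The gap grows by |60 − 60000/1001| = 60/1001 frames per second.
Time for a 17-frame gap: 17 ÷ (60/1001) = 17017/60 s.

17017/60 seconds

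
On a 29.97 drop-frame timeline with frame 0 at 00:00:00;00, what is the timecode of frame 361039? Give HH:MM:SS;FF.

Ten DF minutes hold 17982 frames, so frame 361039 lies in block 20 (frames 359640–377621) with 1399 frames into that block.
The block's first minute is 1800 frames and the rest 1798 each; 1399 frames reaches minute 0, so 20 × 18 + 0 × 2 = 360 labels have been skipped so far.
Adding those back, label number 361039 + 360 = 361399 at 30 labels/s is 12046 s + 19 f = 3 h 20 min 46 s frame 19, i.e. 03:20:46;19.

03:20:46;19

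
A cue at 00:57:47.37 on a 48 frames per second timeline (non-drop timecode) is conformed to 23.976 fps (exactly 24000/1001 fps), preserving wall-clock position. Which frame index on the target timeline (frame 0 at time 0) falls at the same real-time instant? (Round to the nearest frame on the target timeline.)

Source frame index: (0×3600 + 57×60 + 47) × 48 + 37 = 166453.
Real time: 166453 / (48) = 166453/48 s.
Target frame: (166453/48) × (24000/1001) = 11889500/143 ≈ 83143.357 → 83143.

frame 83143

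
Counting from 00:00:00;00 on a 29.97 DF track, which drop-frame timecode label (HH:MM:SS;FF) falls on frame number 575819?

Each 10-minute DF block holds 10 × 60 × 30 − 9 × 2 = 17982 frames. 575819 ÷ 17982 → 32 full blocks, remainder 395.
Within the partial block the first minute is 1800 frames and each further minute 1798, so 0 further minute boundaries passed. Total skipped labels = 18 × 32 + 2 × 0 = 576.
Non-drop label index = 575819 + 576 = 576395; at 30 labels/s that is 05:20:13:05, i.e. DF 05:20:13;05.

05:20:13;05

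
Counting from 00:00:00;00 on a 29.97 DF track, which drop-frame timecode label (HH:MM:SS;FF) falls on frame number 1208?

Each 10-minute DF block holds 10 × 60 × 30 − 9 × 2 = 17982 frames. 1208 ÷ 17982 → 0 full blocks, remainder 1208.
Within the partial block the first minute is 1800 frames and each further minute 1798, so 0 further minute boundaries passed. Total skipped labels = 18 × 0 + 2 × 0 = 0.
Non-drop label index = 1208 + 0 = 1208; at 30 labels/s that is 00:00:40:08, i.e. DF 00:00:40;08.

00:00:40;08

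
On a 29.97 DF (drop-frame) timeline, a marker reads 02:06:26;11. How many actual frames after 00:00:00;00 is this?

As if non-drop at 30 labels/s: (2 × 3600 + 6 × 60 + 26) × 30 + 11 = 227591.
Minute boundaries passed: 126; those not divisible by 10: 126 − 12 = 114; dropped labels = 2 × 114 = 228.
Actual frame index = 227591 − 228 = 227363.

227363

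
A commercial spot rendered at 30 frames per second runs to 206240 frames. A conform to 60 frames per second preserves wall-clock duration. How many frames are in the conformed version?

Target frames = source frames × (target rate / source rate) = 206240 × (60)/(30) = 206240 × 2 = 412480.

412480 frames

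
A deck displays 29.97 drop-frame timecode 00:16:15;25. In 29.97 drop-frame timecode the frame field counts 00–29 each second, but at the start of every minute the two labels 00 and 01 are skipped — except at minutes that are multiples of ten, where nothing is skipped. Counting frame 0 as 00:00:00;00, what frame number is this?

29245

Complete 10-minute blocks: 1, each 17982 frames → 17982.
Remaining 6 whole minutes in the current block: 1800 + 5 × 1798 = 10790 frames.
Within the current minute: 15 × 30 + 25 − 2 = 473 (labels ;00/;01 skipped at this minute). Total = 17982 + 10790 + 473 = 29245.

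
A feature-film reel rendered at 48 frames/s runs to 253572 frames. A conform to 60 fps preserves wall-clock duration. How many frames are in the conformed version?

Target frames = source frames × (target rate / source rate) = 253572 × (60)/(48) = 253572 × 5/4 = 316965.

316965 frames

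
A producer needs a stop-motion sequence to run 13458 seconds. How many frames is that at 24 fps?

Frames = 13458 × 24 = 322992.

322992 frames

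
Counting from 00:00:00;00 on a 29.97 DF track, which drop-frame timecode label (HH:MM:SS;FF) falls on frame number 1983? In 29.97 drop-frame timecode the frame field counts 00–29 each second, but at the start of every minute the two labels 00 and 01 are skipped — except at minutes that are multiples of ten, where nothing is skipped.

Ten DF minutes hold 17982 frames, so frame 1983 lies in block 0 (frames 0–17981) with 1983 frames into that block.
The block's first minute is 1800 frames and the rest 1798 each; 1983 frames reaches minute 1, so 0 × 18 + 1 × 2 = 2 labels have been skipped so far.
Adding those back, label number 1983 + 2 = 1985 at 30 labels/s is 66 s + 5 f = 0 h 1 min 6 s frame 5, i.e. 00:01:06;05.

00:01:06;05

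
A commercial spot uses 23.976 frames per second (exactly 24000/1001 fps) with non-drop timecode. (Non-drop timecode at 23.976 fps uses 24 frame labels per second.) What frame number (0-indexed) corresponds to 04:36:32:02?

Total seconds to the label: (4 × 3600 + 36 × 60 + 32) = 16592.
Frame index = 16592 × 24 + 2 = 398210.

frame 398210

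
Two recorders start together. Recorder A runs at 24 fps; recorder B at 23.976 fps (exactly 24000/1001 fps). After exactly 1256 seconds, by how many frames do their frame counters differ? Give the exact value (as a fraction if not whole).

A emits 24 × 1256 = 30144 frames; B emits 24000/1001 × 1256 = 30144000/1001.
Difference = 30144/1001 frames (≈ 30.1139); B is behind A.

30144/1001 frames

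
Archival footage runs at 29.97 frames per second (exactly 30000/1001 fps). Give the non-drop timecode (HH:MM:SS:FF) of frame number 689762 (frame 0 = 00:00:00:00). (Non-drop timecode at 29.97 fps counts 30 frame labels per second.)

06:23:12:02

689762 ÷ 30 = 22992 full seconds, remainder 2 frames.
22992 s = 6 h 23 min 12 s.
Timecode: 06:23:12:02.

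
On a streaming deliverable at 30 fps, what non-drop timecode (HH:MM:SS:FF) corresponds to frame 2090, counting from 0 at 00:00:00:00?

2090 ÷ 30 = 69 full seconds, remainder 20 frames.
69 s = 0 h 1 min 9 s.
Timecode: 00:01:09:20.

00:01:09:20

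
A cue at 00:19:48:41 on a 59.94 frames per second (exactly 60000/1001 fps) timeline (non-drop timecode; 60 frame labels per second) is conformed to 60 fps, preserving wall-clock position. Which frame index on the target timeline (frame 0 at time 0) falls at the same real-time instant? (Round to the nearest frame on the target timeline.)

frame 71392

Source frame index: (0×3600 + 19×60 + 48) × 60 + 41 = 71321.
Real time: 71321 / (60000/1001) = 71392321/60000 s.
Target frame: (71392321/60000) × (60) = 71392321/1000 ≈ 71392.321 → 71392.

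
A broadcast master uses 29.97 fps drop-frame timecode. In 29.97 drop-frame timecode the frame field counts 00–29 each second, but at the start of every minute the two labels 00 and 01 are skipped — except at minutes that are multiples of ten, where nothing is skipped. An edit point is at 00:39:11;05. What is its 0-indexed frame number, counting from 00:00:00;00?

70463

As if non-drop at 30 labels/s: (0 × 3600 + 39 × 60 + 11) × 30 + 5 = 70535.
Minute boundaries passed: 39; those not divisible by 10: 39 − 3 = 36; dropped labels = 2 × 36 = 72.
Actual frame index = 70535 − 72 = 70463.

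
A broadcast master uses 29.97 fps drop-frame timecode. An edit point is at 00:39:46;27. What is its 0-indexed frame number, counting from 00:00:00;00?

As if non-drop at 30 labels/s: (0 × 3600 + 39 × 60 + 46) × 30 + 27 = 71607.
Minute boundaries passed: 39; those not divisible by 10: 39 − 3 = 36; dropped labels = 2 × 36 = 72.
Actual frame index = 71607 − 72 = 71535.

71535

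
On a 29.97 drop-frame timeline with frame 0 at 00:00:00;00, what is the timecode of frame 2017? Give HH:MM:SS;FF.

00:01:07;09

Each 10-minute DF block holds 10 × 60 × 30 − 9 × 2 = 17982 frames. 2017 ÷ 17982 → 0 full blocks, remainder 2017.
Within the partial block the first minute is 1800 frames and each further minute 1798, so 1 further minute boundary passed. Total skipped labels = 18 × 0 + 2 × 1 = 2.
Non-drop label index = 2017 + 2 = 2019; at 30 labels/s that is 00:01:07:09, i.e. DF 00:01:07;09.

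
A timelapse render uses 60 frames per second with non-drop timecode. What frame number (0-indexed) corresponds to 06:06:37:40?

Total seconds to the label: (6 × 3600 + 6 × 60 + 37) = 21997.
Frame index = 21997 × 60 + 40 = 1319860.

1319860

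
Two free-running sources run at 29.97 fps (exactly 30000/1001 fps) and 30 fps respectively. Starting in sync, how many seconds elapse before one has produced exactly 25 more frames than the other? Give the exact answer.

The gap grows by |30 − 30000/1001| = 30/1001 frames per second.
Time for a 25-frame gap: 25 ÷ (30/1001) = 5005/6 s.

5005/6 seconds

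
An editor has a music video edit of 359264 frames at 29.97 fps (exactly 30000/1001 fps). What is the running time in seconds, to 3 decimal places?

Running time = 359264 × 1001/30000 = 22476454/1875 s ≈ 11987.442 s.

11987.442 seconds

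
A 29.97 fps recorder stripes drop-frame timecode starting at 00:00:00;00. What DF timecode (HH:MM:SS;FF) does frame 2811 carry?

Each 10-minute DF block holds 10 × 60 × 30 − 9 × 2 = 17982 frames. 2811 ÷ 17982 → 0 full blocks, remainder 2811.
Within the partial block the first minute is 1800 frames and each further minute 1798, so 1 further minute boundary passed. Total skipped labels = 18 × 0 + 2 × 1 = 2.
Non-drop label index = 2811 + 2 = 2813; at 30 labels/s that is 00:01:33:23, i.e. DF 00:01:33;23.

00:01:33;23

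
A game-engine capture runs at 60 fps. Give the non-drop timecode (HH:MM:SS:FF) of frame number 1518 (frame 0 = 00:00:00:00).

00:00:25:18

1518 ÷ 60 = 25 full seconds, remainder 18 frames.
25 s = 0 h 0 min 25 s.
Timecode: 00:00:25:18.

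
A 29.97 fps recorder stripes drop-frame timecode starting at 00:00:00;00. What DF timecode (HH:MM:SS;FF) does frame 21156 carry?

00:11:45;26

Ten DF minutes hold 17982 frames, so frame 21156 lies in block 1 (frames 17982–35963) with 3174 frames into that block.
The block's first minute is 1800 frames and the rest 1798 each; 3174 frames reaches minute 1, so 1 × 18 + 1 × 2 = 20 labels have been skipped so far.
Adding those back, label number 21156 + 20 = 21176 at 30 labels/s is 705 s + 26 f = 0 h 11 min 45 s frame 26, i.e. 00:11:45;26.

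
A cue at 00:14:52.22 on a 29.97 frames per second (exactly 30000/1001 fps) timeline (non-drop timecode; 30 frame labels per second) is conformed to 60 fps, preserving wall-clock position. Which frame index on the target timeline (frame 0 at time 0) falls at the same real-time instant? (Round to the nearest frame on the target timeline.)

frame 53618

Source frame index: (0×3600 + 14×60 + 52) × 30 + 22 = 26782.
Real time: 26782 / (30000/1001) = 13404391/15000 s.
Target frame: (13404391/15000) × (60) = 13404391/250 ≈ 53617.564 → 53618.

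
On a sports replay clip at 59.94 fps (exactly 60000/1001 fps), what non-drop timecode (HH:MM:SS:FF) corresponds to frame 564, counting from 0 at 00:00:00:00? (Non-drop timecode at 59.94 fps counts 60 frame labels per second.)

00:00:09:24

564 ÷ 60 = 9 full seconds, remainder 24 frames.
9 s = 0 h 0 min 9 s.
Timecode: 00:00:09:24.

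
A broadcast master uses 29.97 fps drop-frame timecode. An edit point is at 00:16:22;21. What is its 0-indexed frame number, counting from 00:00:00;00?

Complete 10-minute blocks: 1, each 17982 frames → 17982.
Remaining 6 whole minutes in the current block: 1800 + 5 × 1798 = 10790 frames.
Within the current minute: 22 × 30 + 21 − 2 = 679 (labels ;00/;01 skipped at this minute). Total = 17982 + 10790 + 679 = 29451.

29451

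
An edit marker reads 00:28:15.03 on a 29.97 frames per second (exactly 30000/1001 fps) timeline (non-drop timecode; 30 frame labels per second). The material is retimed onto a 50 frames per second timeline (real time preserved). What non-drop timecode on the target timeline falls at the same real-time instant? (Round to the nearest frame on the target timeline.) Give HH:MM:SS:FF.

Source frame index: (0×3600 + 28×60 + 15) × 30 + 3 = 50853.
Real time: 50853 / (30000/1001) = 16967951/10000 s.
Target frame: (16967951/10000) × (50) = 16967951/200 ≈ 84839.755 → 84840.
At 50 labels/s: frame 84840 → 00:28:16:40.

00:28:16:40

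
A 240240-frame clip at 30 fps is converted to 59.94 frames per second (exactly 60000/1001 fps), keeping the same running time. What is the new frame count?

480000 frames

Target frames = source frames × (target rate / source rate) = 240240 × (60000/1001)/(30) = 240240 × 2000/1001 = 480000.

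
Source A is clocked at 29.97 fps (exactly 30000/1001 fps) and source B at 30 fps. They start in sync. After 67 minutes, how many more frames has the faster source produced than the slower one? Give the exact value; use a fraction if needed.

120600/1001 frames

67 min = 4020 s.
A emits 30000/1001 × 4020 = 120600000/1001 frames; B emits 30 × 4020 = 120600.
Difference = 120600/1001 frames (≈ 120.4795); B is ahead of A.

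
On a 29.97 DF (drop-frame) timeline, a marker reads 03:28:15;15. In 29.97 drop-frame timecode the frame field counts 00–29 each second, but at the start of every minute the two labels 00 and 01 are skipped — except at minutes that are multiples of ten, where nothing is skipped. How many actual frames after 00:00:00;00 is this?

374489

As if non-drop at 30 labels/s: (3 × 3600 + 28 × 60 + 15) × 30 + 15 = 374865.
Minute boundaries passed: 208; those not divisible by 10: 208 − 20 = 188; dropped labels = 2 × 188 = 376.
Actual frame index = 374865 − 376 = 374489.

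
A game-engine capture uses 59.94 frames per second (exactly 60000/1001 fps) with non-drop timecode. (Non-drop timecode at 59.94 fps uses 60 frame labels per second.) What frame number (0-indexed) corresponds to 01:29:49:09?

Total seconds to the label: (1 × 3600 + 29 × 60 + 49) = 5389.
Frame index = 5389 × 60 + 9 = 323349.

323349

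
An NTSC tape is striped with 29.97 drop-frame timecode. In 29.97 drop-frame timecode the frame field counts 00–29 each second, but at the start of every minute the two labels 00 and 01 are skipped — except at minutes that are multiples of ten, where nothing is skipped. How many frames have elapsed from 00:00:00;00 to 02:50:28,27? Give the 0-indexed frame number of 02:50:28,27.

Complete 10-minute blocks: 17, each 17982 frames → 305694.
Remaining 0 whole minutes in the current block: 0 frames.
Within the current minute: 28 × 30 + 27 = 867. Total = 305694 + 0 + 867 = 306561.

306561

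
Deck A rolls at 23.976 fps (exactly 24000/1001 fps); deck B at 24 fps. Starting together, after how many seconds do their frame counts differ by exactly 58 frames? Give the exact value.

29029/12 seconds

The gap grows by |24 − 24000/1001| = 24/1001 frames per second.
Time for a 58-frame gap: 58 ÷ (24/1001) = 29029/12 s.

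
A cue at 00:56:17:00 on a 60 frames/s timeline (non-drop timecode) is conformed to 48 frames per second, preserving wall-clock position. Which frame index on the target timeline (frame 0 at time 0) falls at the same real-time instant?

frame 162096

Source frame index: (0×3600 + 56×60 + 17) × 60 + 0 = 202620.
Real time: 202620 / (60) = 3377 s.
Target frame: (3377) × (48) = 162096.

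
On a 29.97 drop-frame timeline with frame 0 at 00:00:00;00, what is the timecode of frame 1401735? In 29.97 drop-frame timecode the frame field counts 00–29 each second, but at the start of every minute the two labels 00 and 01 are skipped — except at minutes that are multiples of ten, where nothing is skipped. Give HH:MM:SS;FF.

Each 10-minute DF block holds 10 × 60 × 30 − 9 × 2 = 17982 frames. 1401735 ÷ 17982 → 77 full blocks, remainder 17121.
Within the partial block the first minute is 1800 frames and each further minute 1798, so 9 further minute boundaries passed. Total skipped labels = 18 × 77 + 2 × 9 = 1404.
Non-drop label index = 1401735 + 1404 = 1403139; at 30 labels/s that is 12:59:31:09, i.e. DF 12:59:31;09.

12:59:31;09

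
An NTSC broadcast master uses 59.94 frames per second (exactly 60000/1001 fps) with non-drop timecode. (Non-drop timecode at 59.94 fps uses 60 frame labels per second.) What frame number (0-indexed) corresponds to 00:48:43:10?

frame 175390

Total seconds to the label: (0 × 3600 + 48 × 60 + 43) = 2923.
Frame index = 2923 × 60 + 10 = 175390.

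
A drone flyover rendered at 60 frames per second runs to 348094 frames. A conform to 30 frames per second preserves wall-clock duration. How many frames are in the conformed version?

Target frames = source frames × (target rate / source rate) = 348094 × (30)/(60) = 348094 × 1/2 = 174047.

174047 frames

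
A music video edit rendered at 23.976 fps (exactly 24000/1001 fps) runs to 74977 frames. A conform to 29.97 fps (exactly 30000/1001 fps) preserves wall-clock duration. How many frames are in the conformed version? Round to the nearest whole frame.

Frames at target rate = 74977 × (30000/1001) / (24000/1001) = 374885/4 ≈ 93721.250.
Nearest whole frame: 93721.

93721 frames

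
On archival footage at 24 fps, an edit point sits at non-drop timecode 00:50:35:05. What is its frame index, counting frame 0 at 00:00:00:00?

frame 72845

Total seconds to the label: (0 × 3600 + 50 × 60 + 35) = 3035.
Frame index = 3035 × 24 + 5 = 72845.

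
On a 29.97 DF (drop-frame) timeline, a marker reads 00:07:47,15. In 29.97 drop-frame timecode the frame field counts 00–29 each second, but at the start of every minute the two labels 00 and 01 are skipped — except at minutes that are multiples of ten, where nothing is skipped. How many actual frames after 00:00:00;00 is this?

14011

Complete 10-minute blocks: 0, each 17982 frames → 0.
Remaining 7 whole minutes in the current block: 1800 + 6 × 1798 = 12588 frames.
Within the current minute: 47 × 30 + 15 − 2 = 1423 (labels ;00/;01 skipped at this minute). Total = 0 + 12588 + 1423 = 14011.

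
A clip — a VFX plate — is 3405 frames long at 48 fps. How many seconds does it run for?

70.9375 seconds

Running time = 3405 / (48) = 70.9375 s.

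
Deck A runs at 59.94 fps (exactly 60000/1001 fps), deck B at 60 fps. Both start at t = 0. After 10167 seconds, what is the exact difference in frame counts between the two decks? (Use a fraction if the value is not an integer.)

610020/1001 frames

A emits 60000/1001 × 10167 = 610020000/1001 frames; B emits 60 × 10167 = 610020.
Difference = 610020/1001 frames (≈ 609.4106); B is ahead of A.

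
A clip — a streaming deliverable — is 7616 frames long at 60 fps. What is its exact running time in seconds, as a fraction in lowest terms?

1904/15 seconds

Running time = 7616 ÷ (60) = 7616 × 1/60 = 1904/15 s.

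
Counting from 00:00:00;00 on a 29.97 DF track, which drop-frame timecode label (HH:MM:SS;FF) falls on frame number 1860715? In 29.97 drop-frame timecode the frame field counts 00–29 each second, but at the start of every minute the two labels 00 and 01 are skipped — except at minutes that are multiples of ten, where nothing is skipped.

Each 10-minute DF block holds 10 × 60 × 30 − 9 × 2 = 17982 frames. 1860715 ÷ 17982 → 103 full blocks, remainder 8569.
Within the partial block the first minute is 1800 frames and each further minute 1798, so 4 further minute boundaries passed. Total skipped labels = 18 × 103 + 2 × 4 = 1862.
Non-drop label index = 1860715 + 1862 = 1862577; at 30 labels/s that is 17:14:45:27, i.e. DF 17:14:45;27.

17:14:45;27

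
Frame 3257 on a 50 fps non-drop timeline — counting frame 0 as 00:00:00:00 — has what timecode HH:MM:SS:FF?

3257 ÷ 50 = 65 full seconds, remainder 7 frames.
65 s = 0 h 1 min 5 s.
Timecode: 00:01:05:07.

00:01:05:07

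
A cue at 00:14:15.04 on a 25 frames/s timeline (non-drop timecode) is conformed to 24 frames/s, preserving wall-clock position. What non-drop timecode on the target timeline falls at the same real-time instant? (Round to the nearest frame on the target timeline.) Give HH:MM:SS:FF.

00:14:15:04

Source frame index: (0×3600 + 14×60 + 15) × 25 + 4 = 21379.
Real time: 21379 / (25) = 21379/25 s.
Target frame: (21379/25) × (24) = 513096/25 ≈ 20523.840 → 20524.
At 24 labels/s: frame 20524 → 00:14:15:04.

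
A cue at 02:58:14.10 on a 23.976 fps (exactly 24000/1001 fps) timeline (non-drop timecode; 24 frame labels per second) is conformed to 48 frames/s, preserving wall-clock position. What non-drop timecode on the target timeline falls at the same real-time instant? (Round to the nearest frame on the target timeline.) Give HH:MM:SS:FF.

02:58:25:05

Source frame index: (2×3600 + 58×60 + 14) × 24 + 10 = 256666.
Real time: 256666 / (24000/1001) = 128461333/12000 s.
Target frame: (128461333/12000) × (48) = 128461333/250 ≈ 513845.332 → 513845.
At 48 labels/s: frame 513845 → 02:58:25:05.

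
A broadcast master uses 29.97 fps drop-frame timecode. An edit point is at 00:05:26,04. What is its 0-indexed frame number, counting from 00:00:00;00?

9774

As if non-drop at 30 labels/s: (0 × 3600 + 5 × 60 + 26) × 30 + 4 = 9784.
Minute boundaries passed: 5; those not divisible by 10: 5 − 0 = 5; dropped labels = 2 × 5 = 10.
Actual frame index = 9784 − 10 = 9774.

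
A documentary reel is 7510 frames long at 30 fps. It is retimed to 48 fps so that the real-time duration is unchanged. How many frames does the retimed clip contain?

Target frames = source frames × (target rate / source rate) = 7510 × (48)/(30) = 7510 × 8/5 = 12016.

12016 frames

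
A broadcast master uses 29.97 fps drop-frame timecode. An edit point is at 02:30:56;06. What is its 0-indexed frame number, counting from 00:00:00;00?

Complete 10-minute blocks: 15, each 17982 frames → 269730.
Remaining 0 whole minutes in the current block: 0 frames.
Within the current minute: 56 × 30 + 6 = 1686. Total = 269730 + 0 + 1686 = 271416.

271416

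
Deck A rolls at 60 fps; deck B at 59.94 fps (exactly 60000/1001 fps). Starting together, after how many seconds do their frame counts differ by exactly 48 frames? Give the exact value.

The gap grows by |60000/1001 − 60| = 60/1001 frames per second.
Time for a 48-frame gap: 48 ÷ (60/1001) = 800.8 s.

800.8 seconds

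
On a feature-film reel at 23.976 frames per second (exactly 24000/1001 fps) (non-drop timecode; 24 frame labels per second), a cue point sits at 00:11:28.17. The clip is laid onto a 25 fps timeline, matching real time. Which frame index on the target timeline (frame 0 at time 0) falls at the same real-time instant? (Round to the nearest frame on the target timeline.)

Source frame index: (0×3600 + 11×60 + 28) × 24 + 17 = 16529.
Real time: 16529 / (24000/1001) = 16545529/24000 s.
Target frame: (16545529/24000) × (25) = 16545529/960 ≈ 17234.926 → 17235.

frame 17235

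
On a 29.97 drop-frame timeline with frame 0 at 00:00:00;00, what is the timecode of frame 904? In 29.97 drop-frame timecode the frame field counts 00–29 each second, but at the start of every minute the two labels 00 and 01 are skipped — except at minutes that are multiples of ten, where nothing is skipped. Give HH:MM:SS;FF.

Each 10-minute DF block holds 10 × 60 × 30 − 9 × 2 = 17982 frames. 904 ÷ 17982 → 0 full blocks, remainder 904.
Within the partial block the first minute is 1800 frames and each further minute 1798, so 0 further minute boundaries passed. Total skipped labels = 18 × 0 + 2 × 0 = 0.
Non-drop label index = 904 + 0 = 904; at 30 labels/s that is 00:00:30:04, i.e. DF 00:00:30;04.

00:00:30;04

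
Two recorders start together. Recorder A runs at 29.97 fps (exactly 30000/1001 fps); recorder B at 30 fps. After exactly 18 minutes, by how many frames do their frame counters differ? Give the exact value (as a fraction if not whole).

18 min = 1080 s.
A emits 30000/1001 × 1080 = 32400000/1001 frames; B emits 30 × 1080 = 32400.
Difference = 32400/1001 frames (≈ 32.3676); B is ahead of A.

32400/1001 frames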